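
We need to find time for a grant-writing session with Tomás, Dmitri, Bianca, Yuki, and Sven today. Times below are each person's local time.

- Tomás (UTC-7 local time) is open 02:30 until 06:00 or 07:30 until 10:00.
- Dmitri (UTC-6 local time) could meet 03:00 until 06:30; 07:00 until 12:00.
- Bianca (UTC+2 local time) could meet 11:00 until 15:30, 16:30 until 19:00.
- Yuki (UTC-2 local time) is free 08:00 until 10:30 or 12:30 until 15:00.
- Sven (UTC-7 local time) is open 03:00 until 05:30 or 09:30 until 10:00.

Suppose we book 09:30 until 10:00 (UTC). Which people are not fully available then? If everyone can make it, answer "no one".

Sven, Yuki

Tomás in UTC: 09:30-13:00, 14:30-17:00 (add 7h to convert from UTC-7).
Dmitri in UTC: 09:00-12:30, 13:00-18:00 (add 6h to convert from UTC-6).
Bianca in UTC: 09:00-13:30, 14:30-17:00 (subtract 2h to convert from UTC+2).
Yuki in UTC: 10:00-12:30, 14:30-17:00 (add 2h to convert from UTC-2).
Sven in UTC: 10:00-12:30, 16:30-17:00 (add 7h to convert from UTC-7).
Tomás: free for 09:30-10:00. Dmitri: free for 09:30-10:00. Bianca: free for 09:30-10:00. Yuki: not fully free for 09:30-10:00. Sven: not fully free for 09:30-10:00.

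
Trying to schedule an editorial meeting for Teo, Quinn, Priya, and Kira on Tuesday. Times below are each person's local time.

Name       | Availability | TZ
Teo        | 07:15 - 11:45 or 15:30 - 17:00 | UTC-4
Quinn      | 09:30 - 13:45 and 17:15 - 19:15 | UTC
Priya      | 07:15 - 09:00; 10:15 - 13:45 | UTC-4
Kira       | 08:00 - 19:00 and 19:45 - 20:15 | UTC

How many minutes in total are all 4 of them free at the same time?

Teo in UTC: 11:15-15:45, 19:30-21:00 (add 4h to convert from UTC-4).
Quinn in UTC: 09:30-13:45, 17:15-19:15.
Priya in UTC: 11:15-13:00, 14:15-17:45 (add 4h to convert from UTC-4).
Kira in UTC: 08:00-19:00, 19:45-20:15.
Teo ∩ Quinn: 11:15-13:45.
Teo ∩ Quinn ∩ Priya: 11:15-13:00.
Teo ∩ Quinn ∩ Priya ∩ Kira: 11:15-13:00.
Those are the intersection windows.
That's a single block of 105 minutes.

105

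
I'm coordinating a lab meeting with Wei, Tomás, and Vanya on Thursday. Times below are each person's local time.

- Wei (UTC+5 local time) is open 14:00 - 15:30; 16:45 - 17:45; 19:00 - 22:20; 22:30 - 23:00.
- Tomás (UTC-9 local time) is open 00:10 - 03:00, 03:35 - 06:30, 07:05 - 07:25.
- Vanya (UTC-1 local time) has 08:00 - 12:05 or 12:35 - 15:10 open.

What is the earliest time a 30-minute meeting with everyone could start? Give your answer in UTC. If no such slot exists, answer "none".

Wei in UTC: 09:00-10:30, 11:45-12:45, 14:00-17:20, 17:30-18:00 (subtract 5h to convert from UTC+5).
Tomás in UTC: 09:10-12:00, 12:35-15:30, 16:05-16:25 (add 9h to convert from UTC-9).
Vanya in UTC: 09:00-13:05, 13:35-16:10 (add 1h to convert from UTC-1).
Wei ∩ Tomás: 09:10-10:30, 11:45-12:00, 12:35-12:45, 14:00-15:30, 16:05-16:25.
Wei ∩ Tomás ∩ Vanya: 09:10-10:30, 11:45-12:00, 12:35-12:45, 14:00-15:30, 16:05-16:10.
Those are the intersection windows.
The first common window of at least 30 minutes is 09:10-10:30, so the earliest start is 09:10.

09:10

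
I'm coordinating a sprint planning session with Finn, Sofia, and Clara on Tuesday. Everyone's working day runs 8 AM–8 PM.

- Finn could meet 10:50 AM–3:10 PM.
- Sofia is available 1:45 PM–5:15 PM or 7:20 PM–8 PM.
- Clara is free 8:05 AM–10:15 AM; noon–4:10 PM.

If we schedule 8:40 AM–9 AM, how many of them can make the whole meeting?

1

Clara can make the full 08:40-09:00 slot — that's 1.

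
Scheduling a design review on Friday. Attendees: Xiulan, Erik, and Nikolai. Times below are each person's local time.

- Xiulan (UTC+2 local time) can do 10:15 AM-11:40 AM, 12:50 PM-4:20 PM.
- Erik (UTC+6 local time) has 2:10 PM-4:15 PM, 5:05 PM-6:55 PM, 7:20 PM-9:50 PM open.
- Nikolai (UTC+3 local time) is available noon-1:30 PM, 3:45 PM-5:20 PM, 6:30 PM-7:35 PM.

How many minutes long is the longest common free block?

60

Xiulan in UTC: 08:15-09:40, 10:50-14:20 (subtract 2h to convert from UTC+2).
Erik in UTC: 08:10-10:15, 11:05-12:55, 13:20-15:50 (subtract 6h to convert from UTC+6).
Nikolai in UTC: 09:00-10:30, 12:45-14:20, 15:30-16:35 (subtract 3h to convert from UTC+3).
Xiulan ∩ Erik: 08:15-09:40, 11:05-12:55, 13:20-14:20.
Xiulan ∩ Erik ∩ Nikolai: 09:00-09:40, 12:45-12:55, 13:20-14:20.
Those are the intersection windows.
The longest is 13:20-14:20 at 60 minutes.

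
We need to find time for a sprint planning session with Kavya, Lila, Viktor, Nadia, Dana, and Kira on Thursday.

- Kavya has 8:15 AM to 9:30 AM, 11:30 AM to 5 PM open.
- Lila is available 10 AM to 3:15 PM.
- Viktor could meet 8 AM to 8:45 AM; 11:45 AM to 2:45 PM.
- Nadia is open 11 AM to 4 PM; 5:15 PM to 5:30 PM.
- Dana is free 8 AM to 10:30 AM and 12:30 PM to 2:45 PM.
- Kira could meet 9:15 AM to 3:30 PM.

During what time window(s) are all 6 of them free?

12:30-14:45

Kavya ∩ Lila: 11:30-15:15.
Kavya ∩ Lila ∩ Viktor: 11:45-14:45.
Kavya ∩ Lila ∩ Viktor ∩ Nadia: 11:45-14:45.
Kavya ∩ Lila ∩ Viktor ∩ Nadia ∩ Dana: 12:30-14:45.
Kavya ∩ Lila ∩ Viktor ∩ Nadia ∩ Dana ∩ Kira: 12:30-14:45.
Those are the intersection windows.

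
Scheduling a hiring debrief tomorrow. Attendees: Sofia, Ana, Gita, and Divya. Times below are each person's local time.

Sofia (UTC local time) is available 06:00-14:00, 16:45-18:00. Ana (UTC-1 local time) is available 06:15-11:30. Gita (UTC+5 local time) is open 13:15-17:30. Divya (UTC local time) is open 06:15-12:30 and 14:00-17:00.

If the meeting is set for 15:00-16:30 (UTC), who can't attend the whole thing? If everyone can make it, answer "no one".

Sofia in UTC: 06:00-14:00, 16:45-18:00.
Ana in UTC: 07:15-12:30 (add 1h to convert from UTC-1).
Gita in UTC: 08:15-12:30 (subtract 5h to convert from UTC+5).
Divya in UTC: 06:15-12:30, 14:00-17:00.
Sofia: not fully free for 15:00-16:30. Ana: not fully free for 15:00-16:30. Gita: not fully free for 15:00-16:30. Divya: free for 15:00-16:30.

Ana, Gita, Sofia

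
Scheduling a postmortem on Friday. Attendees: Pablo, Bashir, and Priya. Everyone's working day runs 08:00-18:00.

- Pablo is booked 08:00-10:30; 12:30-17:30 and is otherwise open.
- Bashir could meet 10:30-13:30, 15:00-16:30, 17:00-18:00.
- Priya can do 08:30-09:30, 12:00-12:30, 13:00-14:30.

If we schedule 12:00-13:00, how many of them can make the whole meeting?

1

Pablo free: 10:30-12:30, 17:30-18:00 (invert busy blocks within the working day).
Bashir free: 10:30-13:30, 15:00-16:30, 17:00-18:00.
Priya free: 08:30-09:30, 12:00-12:30, 13:00-14:30.
Bashir can make the full 12:00-13:00 slot — that's 1.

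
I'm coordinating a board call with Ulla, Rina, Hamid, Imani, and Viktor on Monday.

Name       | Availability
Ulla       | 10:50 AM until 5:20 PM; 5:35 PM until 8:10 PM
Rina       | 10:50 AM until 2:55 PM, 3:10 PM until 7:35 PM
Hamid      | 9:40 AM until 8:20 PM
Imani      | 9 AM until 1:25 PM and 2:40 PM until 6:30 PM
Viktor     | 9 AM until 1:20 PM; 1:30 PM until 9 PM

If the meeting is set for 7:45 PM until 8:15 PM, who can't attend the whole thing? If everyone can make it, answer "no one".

Imani, Rina, Ulla

Ulla: not fully free for 19:45-20:15. Rina: not fully free for 19:45-20:15. Hamid: free for 19:45-20:15. Imani: not fully free for 19:45-20:15. Viktor: free for 19:45-20:15.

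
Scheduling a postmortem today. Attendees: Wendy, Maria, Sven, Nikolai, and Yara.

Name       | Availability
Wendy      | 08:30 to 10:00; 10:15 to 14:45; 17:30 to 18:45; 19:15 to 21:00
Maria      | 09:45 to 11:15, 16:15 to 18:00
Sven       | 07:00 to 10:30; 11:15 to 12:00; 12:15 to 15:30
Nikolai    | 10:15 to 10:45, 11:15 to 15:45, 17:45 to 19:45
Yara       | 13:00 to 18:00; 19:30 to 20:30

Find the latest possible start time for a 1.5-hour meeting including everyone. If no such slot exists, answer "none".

Wendy ∩ Maria: 09:45-10:00, 10:15-11:15, 17:30-18:00.
Wendy ∩ Maria ∩ Sven: 09:45-10:00, 10:15-10:30.
Wendy ∩ Maria ∩ Sven ∩ Nikolai: 10:15-10:30.
Wendy ∩ Maria ∩ Sven ∩ Nikolai ∩ Yara: ∅.
There is no time when everyone is free.
No common window is at least 90 minutes long.

none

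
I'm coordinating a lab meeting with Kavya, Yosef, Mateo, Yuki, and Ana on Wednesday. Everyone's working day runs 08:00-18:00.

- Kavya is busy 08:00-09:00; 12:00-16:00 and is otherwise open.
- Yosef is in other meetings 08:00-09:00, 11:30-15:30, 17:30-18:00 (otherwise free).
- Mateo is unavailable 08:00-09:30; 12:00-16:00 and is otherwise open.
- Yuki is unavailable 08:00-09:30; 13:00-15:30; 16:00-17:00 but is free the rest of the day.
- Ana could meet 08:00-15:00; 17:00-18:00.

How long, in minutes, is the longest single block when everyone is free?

120

Kavya free: 09:00-12:00, 16:00-18:00 (invert busy blocks within the working day).
Yosef free: 09:00-11:30, 15:30-17:30 (invert busy blocks within the working day).
Mateo free: 09:30-12:00, 16:00-18:00 (invert busy blocks within the working day).
Yuki free: 09:30-13:00, 15:30-16:00, 17:00-18:00 (invert busy blocks within the working day).
Ana free: 08:00-15:00, 17:00-18:00.
Kavya ∩ Yosef: 09:00-11:30, 16:00-17:30.
Kavya ∩ Yosef ∩ Mateo: 09:30-11:30, 16:00-17:30.
Kavya ∩ Yosef ∩ Mateo ∩ Yuki: 09:30-11:30, 17:00-17:30.
Kavya ∩ Yosef ∩ Mateo ∩ Yuki ∩ Ana: 09:30-11:30, 17:00-17:30.
The longest is 09:30-11:30 at 120 minutes.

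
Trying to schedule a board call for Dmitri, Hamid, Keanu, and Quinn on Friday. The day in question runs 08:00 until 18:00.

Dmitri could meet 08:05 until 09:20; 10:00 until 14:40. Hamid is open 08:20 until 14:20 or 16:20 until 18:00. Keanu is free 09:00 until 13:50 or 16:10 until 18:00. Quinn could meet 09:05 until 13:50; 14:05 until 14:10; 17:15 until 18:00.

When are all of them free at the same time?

Dmitri ∩ Hamid: 08:20-09:20, 10:00-14:20.
Dmitri ∩ Hamid ∩ Keanu: 09:00-09:20, 10:00-13:50.
Dmitri ∩ Hamid ∩ Keanu ∩ Quinn: 09:05-09:20, 10:00-13:50.
Those are the intersection windows.

09:05-09:20, 10:00-13:50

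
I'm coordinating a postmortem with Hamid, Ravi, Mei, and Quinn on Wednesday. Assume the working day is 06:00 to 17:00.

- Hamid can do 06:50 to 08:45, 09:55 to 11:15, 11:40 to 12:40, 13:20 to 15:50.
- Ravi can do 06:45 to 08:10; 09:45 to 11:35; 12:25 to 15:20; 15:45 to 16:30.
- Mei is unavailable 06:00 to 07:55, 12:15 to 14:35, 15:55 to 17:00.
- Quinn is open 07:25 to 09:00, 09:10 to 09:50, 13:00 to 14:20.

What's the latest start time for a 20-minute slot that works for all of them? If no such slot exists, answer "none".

Hamid free: 06:50-08:45, 09:55-11:15, 11:40-12:40, 13:20-15:50.
Ravi free: 06:45-08:10, 09:45-11:35, 12:25-15:20, 15:45-16:30.
Mei free: 07:55-12:15, 14:35-15:55 (invert busy blocks within the working day).
Quinn free: 07:25-09:00, 09:10-09:50, 13:00-14:20.
Hamid ∩ Ravi: 06:50-08:10, 09:55-11:15, 12:25-12:40, 13:20-15:20, 15:45-15:50.
Hamid ∩ Ravi ∩ Mei: 07:55-08:10, 09:55-11:15, 14:35-15:20, 15:45-15:50.
Hamid ∩ Ravi ∩ Mei ∩ Quinn: 07:55-08:10.
So the common availability across everyone is 07:55-08:10.
No common window is at least 20 minutes long.

none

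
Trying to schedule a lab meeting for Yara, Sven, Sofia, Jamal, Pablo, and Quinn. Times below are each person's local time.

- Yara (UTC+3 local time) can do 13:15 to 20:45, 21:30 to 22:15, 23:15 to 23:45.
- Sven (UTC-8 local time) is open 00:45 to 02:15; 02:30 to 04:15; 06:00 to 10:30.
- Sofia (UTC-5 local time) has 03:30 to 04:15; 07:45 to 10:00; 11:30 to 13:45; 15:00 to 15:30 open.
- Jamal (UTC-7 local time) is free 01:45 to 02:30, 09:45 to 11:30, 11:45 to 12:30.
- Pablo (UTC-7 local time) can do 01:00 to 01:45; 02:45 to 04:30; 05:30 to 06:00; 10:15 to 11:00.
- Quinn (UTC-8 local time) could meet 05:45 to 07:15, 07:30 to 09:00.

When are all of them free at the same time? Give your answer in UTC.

none

Yara in UTC: 10:15-17:45, 18:30-19:15, 20:15-20:45 (subtract 3h to convert from UTC+3).
Sven in UTC: 08:45-10:15, 10:30-12:15, 14:00-18:30 (add 8h to convert from UTC-8).
Sofia in UTC: 08:30-09:15, 12:45-15:00, 16:30-18:45, 20:00-20:30 (add 5h to convert from UTC-5).
Jamal in UTC: 08:45-09:30, 16:45-18:30, 18:45-19:30 (add 7h to convert from UTC-7).
Pablo in UTC: 08:00-08:45, 09:45-11:30, 12:30-13:00, 17:15-18:00 (add 7h to convert from UTC-7).
Quinn in UTC: 13:45-15:15, 15:30-17:00 (add 8h to convert from UTC-8).
Yara ∩ Sven: 10:30-12:15, 14:00-17:45.
Yara ∩ Sven ∩ Sofia: 14:00-15:00, 16:30-17:45.
Yara ∩ Sven ∩ Sofia ∩ Jamal: 16:45-17:45.
Yara ∩ Sven ∩ Sofia ∩ Jamal ∩ Pablo: 17:15-17:45.
Yara ∩ Sven ∩ Sofia ∩ Jamal ∩ Pablo ∩ Quinn: ∅.
There is no time when everyone is free.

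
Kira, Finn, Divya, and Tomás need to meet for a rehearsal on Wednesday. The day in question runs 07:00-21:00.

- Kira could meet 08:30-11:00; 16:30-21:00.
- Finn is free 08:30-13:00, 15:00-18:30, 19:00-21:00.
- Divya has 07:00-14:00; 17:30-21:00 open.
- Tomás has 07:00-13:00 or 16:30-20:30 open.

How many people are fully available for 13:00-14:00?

Divya can make the full 13:00-14:00 slot — that's 1.

1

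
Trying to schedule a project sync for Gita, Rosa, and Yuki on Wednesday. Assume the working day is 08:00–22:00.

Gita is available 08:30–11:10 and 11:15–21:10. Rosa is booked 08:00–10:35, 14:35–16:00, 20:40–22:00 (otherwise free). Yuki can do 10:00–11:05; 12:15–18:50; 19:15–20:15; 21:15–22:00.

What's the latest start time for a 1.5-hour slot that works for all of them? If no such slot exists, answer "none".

Gita free: 08:30-11:10, 11:15-21:10.
Rosa free: 10:35-14:35, 16:00-20:40 (invert busy blocks within the working day).
Yuki free: 10:00-11:05, 12:15-18:50, 19:15-20:15, 21:15-22:00.
Gita ∩ Rosa: 10:35-11:10, 11:15-14:35, 16:00-20:40.
Gita ∩ Rosa ∩ Yuki: 10:35-11:05, 12:15-14:35, 16:00-18:50, 19:15-20:15.
Those are the intersection windows.
The last common window of at least 90 minutes is 16:00-18:50; a 90-minute meeting can start as late as 17:20 and still end by 18:50.

17:20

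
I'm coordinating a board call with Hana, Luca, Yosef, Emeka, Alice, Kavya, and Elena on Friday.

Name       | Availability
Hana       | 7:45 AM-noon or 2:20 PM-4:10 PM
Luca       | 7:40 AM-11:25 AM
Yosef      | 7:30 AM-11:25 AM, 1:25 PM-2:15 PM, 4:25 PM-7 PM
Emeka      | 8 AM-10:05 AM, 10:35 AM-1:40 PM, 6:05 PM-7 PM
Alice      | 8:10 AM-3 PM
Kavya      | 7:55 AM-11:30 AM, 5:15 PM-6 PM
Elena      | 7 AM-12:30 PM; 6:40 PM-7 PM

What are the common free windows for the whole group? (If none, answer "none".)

Hana ∩ Luca: 07:45-11:25.
Hana ∩ Luca ∩ Yosef: 07:45-11:25.
Hana ∩ Luca ∩ Yosef ∩ Emeka: 08:00-10:05, 10:35-11:25.
Hana ∩ Luca ∩ Yosef ∩ Emeka ∩ Alice: 08:10-10:05, 10:35-11:25.
Hana ∩ Luca ∩ Yosef ∩ Emeka ∩ Alice ∩ Kavya: 08:10-10:05, 10:35-11:25.
Hana ∩ Luca ∩ Yosef ∩ Emeka ∩ Alice ∩ Kavya ∩ Elena: 08:10-10:05, 10:35-11:25.
Those are the intersection windows.

08:10-10:05, 10:35-11:25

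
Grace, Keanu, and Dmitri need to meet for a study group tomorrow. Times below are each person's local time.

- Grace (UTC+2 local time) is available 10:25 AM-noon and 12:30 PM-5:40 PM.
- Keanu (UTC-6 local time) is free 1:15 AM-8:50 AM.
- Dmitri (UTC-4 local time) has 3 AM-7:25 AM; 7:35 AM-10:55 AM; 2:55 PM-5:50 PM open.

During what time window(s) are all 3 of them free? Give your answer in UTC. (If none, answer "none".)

08:25-10:00, 10:30-11:25, 11:35-14:50

Grace in UTC: 08:25-10:00, 10:30-15:40 (subtract 2h to convert from UTC+2).
Keanu in UTC: 07:15-14:50 (add 6h to convert from UTC-6).
Dmitri in UTC: 07:00-11:25, 11:35-14:55, 18:55-21:50 (add 4h to convert from UTC-4).
Grace ∩ Keanu: 08:25-10:00, 10:30-14:50.
Grace ∩ Keanu ∩ Dmitri: 08:25-10:00, 10:30-11:25, 11:35-14:50.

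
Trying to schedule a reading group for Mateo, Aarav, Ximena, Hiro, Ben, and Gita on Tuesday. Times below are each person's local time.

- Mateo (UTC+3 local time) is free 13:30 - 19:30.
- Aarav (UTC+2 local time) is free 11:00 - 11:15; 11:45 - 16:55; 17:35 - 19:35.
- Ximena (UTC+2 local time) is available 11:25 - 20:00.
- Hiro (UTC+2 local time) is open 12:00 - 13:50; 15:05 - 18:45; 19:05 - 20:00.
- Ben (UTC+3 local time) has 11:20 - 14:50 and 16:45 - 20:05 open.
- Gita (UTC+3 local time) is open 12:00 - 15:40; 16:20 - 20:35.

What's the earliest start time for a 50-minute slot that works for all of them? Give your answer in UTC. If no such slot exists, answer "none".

Mateo in UTC: 10:30-16:30 (subtract 3h to convert from UTC+3).
Aarav in UTC: 09:00-09:15, 09:45-14:55, 15:35-17:35 (subtract 2h to convert from UTC+2).
Ximena in UTC: 09:25-18:00 (subtract 2h to convert from UTC+2).
Hiro in UTC: 10:00-11:50, 13:05-16:45, 17:05-18:00 (subtract 2h to convert from UTC+2).
Ben in UTC: 08:20-11:50, 13:45-17:05 (subtract 3h to convert from UTC+3).
Gita in UTC: 09:00-12:40, 13:20-17:35 (subtract 3h to convert from UTC+3).
Mateo ∩ Aarav: 10:30-14:55, 15:35-16:30.
Mateo ∩ Aarav ∩ Ximena: 10:30-14:55, 15:35-16:30.
Mateo ∩ Aarav ∩ Ximena ∩ Hiro: 10:30-11:50, 13:05-14:55, 15:35-16:30.
Mateo ∩ Aarav ∩ Ximena ∩ Hiro ∩ Ben: 10:30-11:50, 13:45-14:55, 15:35-16:30.
Mateo ∩ Aarav ∩ Ximena ∩ Hiro ∩ Ben ∩ Gita: 10:30-11:50, 13:45-14:55, 15:35-16:30.
Those are the intersection windows.
The first common window of at least 50 minutes is 10:30-11:50, so the earliest start is 10:30.

10:30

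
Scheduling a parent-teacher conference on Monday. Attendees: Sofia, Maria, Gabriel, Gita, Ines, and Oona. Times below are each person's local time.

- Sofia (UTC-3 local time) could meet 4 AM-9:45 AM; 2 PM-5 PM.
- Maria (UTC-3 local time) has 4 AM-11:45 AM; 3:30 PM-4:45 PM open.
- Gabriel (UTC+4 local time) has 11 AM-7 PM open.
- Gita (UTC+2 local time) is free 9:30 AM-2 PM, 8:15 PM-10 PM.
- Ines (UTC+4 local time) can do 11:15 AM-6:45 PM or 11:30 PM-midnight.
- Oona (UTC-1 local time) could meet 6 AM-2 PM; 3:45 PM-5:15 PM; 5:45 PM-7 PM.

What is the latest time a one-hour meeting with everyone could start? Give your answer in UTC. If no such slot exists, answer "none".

Sofia in UTC: 07:00-12:45, 17:00-20:00 (add 3h to convert from UTC-3).
Maria in UTC: 07:00-14:45, 18:30-19:45 (add 3h to convert from UTC-3).
Gabriel in UTC: 07:00-15:00 (subtract 4h to convert from UTC+4).
Gita in UTC: 07:30-12:00, 18:15-20:00 (subtract 2h to convert from UTC+2).
Ines in UTC: 07:15-14:45, 19:30-20:00 (subtract 4h to convert from UTC+4).
Oona in UTC: 07:00-15:00, 16:45-18:15, 18:45-20:00 (add 1h to convert from UTC-1).
Sofia ∩ Maria: 07:00-12:45, 18:30-19:45.
Sofia ∩ Maria ∩ Gabriel: 07:00-12:45.
Sofia ∩ Maria ∩ Gabriel ∩ Gita: 07:30-12:00.
Sofia ∩ Maria ∩ Gabriel ∩ Gita ∩ Ines: 07:30-12:00.
Sofia ∩ Maria ∩ Gabriel ∩ Gita ∩ Ines ∩ Oona: 07:30-12:00.
The last common window of at least 60 minutes is 07:30-12:00; a 60-minute meeting can start as late as 11:00 and still end by 12:00.

11:00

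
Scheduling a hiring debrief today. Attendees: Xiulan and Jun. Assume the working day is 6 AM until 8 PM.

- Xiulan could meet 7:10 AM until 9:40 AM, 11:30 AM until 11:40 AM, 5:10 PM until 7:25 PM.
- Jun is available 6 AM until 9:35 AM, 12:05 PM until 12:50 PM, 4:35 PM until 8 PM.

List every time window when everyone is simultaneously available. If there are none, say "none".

07:10-09:35, 17:10-19:25

Xiulan ∩ Jun: 07:10-09:35, 17:10-19:25.
So the common availability across everyone is 07:10-09:35, 17:10-19:25.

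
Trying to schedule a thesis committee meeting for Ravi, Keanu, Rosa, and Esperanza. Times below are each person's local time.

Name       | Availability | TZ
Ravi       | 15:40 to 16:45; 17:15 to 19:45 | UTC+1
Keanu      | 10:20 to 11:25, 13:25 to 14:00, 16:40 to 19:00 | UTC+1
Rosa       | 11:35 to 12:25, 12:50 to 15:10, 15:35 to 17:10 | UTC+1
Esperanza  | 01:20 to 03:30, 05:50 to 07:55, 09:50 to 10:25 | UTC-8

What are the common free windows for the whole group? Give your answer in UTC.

15:40-15:45

Ravi in UTC: 14:40-15:45, 16:15-18:45 (subtract 1h to convert from UTC+1).
Keanu in UTC: 09:20-10:25, 12:25-13:00, 15:40-18:00 (subtract 1h to convert from UTC+1).
Rosa in UTC: 10:35-11:25, 11:50-14:10, 14:35-16:10 (subtract 1h to convert from UTC+1).
Esperanza in UTC: 09:20-11:30, 13:50-15:55, 17:50-18:25 (add 8h to convert from UTC-8).
Ravi ∩ Keanu: 15:40-15:45, 16:15-18:00.
Ravi ∩ Keanu ∩ Rosa: 15:40-15:45.
Ravi ∩ Keanu ∩ Rosa ∩ Esperanza: 15:40-15:45.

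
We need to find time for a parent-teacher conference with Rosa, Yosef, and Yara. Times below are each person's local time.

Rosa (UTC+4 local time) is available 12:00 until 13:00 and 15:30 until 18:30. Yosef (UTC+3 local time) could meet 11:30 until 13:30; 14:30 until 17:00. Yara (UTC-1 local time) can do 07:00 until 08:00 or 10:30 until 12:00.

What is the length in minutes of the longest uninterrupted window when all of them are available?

90

Rosa in UTC: 08:00-09:00, 11:30-14:30 (subtract 4h to convert from UTC+4).
Yosef in UTC: 08:30-10:30, 11:30-14:00 (subtract 3h to convert from UTC+3).
Yara in UTC: 08:00-09:00, 11:30-13:00 (add 1h to convert from UTC-1).
Rosa ∩ Yosef: 08:30-09:00, 11:30-14:00.
Rosa ∩ Yosef ∩ Yara: 08:30-09:00, 11:30-13:00.
The longest is 11:30-13:00 at 90 minutes.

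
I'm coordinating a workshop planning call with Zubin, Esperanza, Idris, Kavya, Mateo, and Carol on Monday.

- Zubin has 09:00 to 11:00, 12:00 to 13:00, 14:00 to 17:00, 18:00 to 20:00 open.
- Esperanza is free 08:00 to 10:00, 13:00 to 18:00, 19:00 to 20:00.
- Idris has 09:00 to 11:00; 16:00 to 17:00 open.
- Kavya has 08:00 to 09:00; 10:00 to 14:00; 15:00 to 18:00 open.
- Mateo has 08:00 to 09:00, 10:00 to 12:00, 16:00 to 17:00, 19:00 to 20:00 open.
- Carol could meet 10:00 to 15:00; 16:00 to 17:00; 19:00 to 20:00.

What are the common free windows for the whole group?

Zubin ∩ Esperanza: 09:00-10:00, 14:00-17:00, 19:00-20:00.
Zubin ∩ Esperanza ∩ Idris: 09:00-10:00, 16:00-17:00.
Zubin ∩ Esperanza ∩ Idris ∩ Kavya: 16:00-17:00.
Zubin ∩ Esperanza ∩ Idris ∩ Kavya ∩ Mateo: 16:00-17:00.
Zubin ∩ Esperanza ∩ Idris ∩ Kavya ∩ Mateo ∩ Carol: 16:00-17:00.

16:00-17:00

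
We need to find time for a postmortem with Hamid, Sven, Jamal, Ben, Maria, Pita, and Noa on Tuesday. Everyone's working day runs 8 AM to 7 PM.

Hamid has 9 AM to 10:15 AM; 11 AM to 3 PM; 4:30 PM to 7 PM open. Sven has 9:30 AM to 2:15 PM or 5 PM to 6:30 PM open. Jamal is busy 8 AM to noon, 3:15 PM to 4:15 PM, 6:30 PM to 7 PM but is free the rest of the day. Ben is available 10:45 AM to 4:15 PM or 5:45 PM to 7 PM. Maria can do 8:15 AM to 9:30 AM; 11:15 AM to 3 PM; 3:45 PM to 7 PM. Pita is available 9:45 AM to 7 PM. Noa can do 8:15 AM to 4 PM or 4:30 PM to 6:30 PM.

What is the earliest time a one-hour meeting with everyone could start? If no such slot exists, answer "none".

Hamid free: 09:00-10:15, 11:00-15:00, 16:30-19:00.
Sven free: 09:30-14:15, 17:00-18:30.
Jamal free: 12:00-15:15, 16:15-18:30 (invert busy blocks within the working day).
Ben free: 10:45-16:15, 17:45-19:00.
Maria free: 08:15-09:30, 11:15-15:00, 15:45-19:00.
Pita free: 09:45-19:00.
Noa free: 08:15-16:00, 16:30-18:30.
Hamid ∩ Sven: 09:30-10:15, 11:00-14:15, 17:00-18:30.
Hamid ∩ Sven ∩ Jamal: 12:00-14:15, 17:00-18:30.
Hamid ∩ Sven ∩ Jamal ∩ Ben: 12:00-14:15, 17:45-18:30.
Hamid ∩ Sven ∩ Jamal ∩ Ben ∩ Maria: 12:00-14:15, 17:45-18:30.
Hamid ∩ Sven ∩ Jamal ∩ Ben ∩ Maria ∩ Pita: 12:00-14:15, 17:45-18:30.
Hamid ∩ Sven ∩ Jamal ∩ Ben ∩ Maria ∩ Pita ∩ Noa: 12:00-14:15, 17:45-18:30.
Those are the intersection windows.
The first common window of at least 60 minutes is 12:00-14:15, so the earliest start is 12:00.

12:00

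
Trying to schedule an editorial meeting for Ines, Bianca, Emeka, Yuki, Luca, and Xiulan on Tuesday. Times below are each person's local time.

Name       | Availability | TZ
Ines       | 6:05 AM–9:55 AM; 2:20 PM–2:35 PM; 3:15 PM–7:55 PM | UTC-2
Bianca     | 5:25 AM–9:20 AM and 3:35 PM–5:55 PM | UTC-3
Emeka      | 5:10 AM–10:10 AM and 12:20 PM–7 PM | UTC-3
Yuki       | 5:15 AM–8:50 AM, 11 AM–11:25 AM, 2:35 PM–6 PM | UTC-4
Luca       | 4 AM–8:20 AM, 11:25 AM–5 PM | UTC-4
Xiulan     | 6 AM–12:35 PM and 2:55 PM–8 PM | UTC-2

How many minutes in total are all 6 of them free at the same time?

Ines in UTC: 08:05-11:55, 16:20-16:35, 17:15-21:55 (add 2h to convert from UTC-2).
Bianca in UTC: 08:25-12:20, 18:35-20:55 (add 3h to convert from UTC-3).
Emeka in UTC: 08:10-13:10, 15:20-22:00 (add 3h to convert from UTC-3).
Yuki in UTC: 09:15-12:50, 15:00-15:25, 18:35-22:00 (add 4h to convert from UTC-4).
Luca in UTC: 08:00-12:20, 15:25-21:00 (add 4h to convert from UTC-4).
Xiulan in UTC: 08:00-14:35, 16:55-22:00 (add 2h to convert from UTC-2).
Ines ∩ Bianca: 08:25-11:55, 18:35-20:55.
Ines ∩ Bianca ∩ Emeka: 08:25-11:55, 18:35-20:55.
Ines ∩ Bianca ∩ Emeka ∩ Yuki: 09:15-11:55, 18:35-20:55.
Ines ∩ Bianca ∩ Emeka ∩ Yuki ∩ Luca: 09:15-11:55, 18:35-20:55.
Ines ∩ Bianca ∩ Emeka ∩ Yuki ∩ Luca ∩ Xiulan: 09:15-11:55, 18:35-20:55.
Summing the common windows: 160 + 140 = 300 minutes.

300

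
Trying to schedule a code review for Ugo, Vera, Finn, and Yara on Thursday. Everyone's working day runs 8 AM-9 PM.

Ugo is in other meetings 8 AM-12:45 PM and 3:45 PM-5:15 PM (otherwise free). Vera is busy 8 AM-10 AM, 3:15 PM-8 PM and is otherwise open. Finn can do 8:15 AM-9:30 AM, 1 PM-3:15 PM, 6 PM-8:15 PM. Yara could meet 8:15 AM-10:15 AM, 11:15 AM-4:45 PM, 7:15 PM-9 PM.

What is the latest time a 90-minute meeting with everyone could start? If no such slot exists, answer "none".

Ugo free: 12:45-15:45, 17:15-21:00 (invert busy blocks within the working day).
Vera free: 10:00-15:15, 20:00-21:00 (invert busy blocks within the working day).
Finn free: 08:15-09:30, 13:00-15:15, 18:00-20:15.
Yara free: 08:15-10:15, 11:15-16:45, 19:15-21:00.
Ugo ∩ Vera: 12:45-15:15, 20:00-21:00.
Ugo ∩ Vera ∩ Finn: 13:00-15:15, 20:00-20:15.
Ugo ∩ Vera ∩ Finn ∩ Yara: 13:00-15:15, 20:00-20:15.
So the common availability across everyone is 13:00-15:15, 20:00-20:15.
The last common window of at least 90 minutes is 13:00-15:15; a 90-minute meeting can start as late as 13:45 and still end by 15:15.

13:45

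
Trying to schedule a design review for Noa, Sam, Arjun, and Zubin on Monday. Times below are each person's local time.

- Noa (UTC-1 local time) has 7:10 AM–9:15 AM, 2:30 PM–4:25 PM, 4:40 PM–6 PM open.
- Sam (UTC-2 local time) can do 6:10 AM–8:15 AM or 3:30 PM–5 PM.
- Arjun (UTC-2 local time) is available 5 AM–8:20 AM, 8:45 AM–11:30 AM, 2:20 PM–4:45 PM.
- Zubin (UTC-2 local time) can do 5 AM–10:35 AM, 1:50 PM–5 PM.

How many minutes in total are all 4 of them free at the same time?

Noa in UTC: 08:10-10:15, 15:30-17:25, 17:40-19:00 (add 1h to convert from UTC-1).
Sam in UTC: 08:10-10:15, 17:30-19:00 (add 2h to convert from UTC-2).
Arjun in UTC: 07:00-10:20, 10:45-13:30, 16:20-18:45 (add 2h to convert from UTC-2).
Zubin in UTC: 07:00-12:35, 15:50-19:00 (add 2h to convert from UTC-2).
Noa ∩ Sam: 08:10-10:15, 17:40-19:00.
Noa ∩ Sam ∩ Arjun: 08:10-10:15, 17:40-18:45.
Noa ∩ Sam ∩ Arjun ∩ Zubin: 08:10-10:15, 17:40-18:45.
Those are the intersection windows.
Summing the common windows: 125 + 65 = 190 minutes.

190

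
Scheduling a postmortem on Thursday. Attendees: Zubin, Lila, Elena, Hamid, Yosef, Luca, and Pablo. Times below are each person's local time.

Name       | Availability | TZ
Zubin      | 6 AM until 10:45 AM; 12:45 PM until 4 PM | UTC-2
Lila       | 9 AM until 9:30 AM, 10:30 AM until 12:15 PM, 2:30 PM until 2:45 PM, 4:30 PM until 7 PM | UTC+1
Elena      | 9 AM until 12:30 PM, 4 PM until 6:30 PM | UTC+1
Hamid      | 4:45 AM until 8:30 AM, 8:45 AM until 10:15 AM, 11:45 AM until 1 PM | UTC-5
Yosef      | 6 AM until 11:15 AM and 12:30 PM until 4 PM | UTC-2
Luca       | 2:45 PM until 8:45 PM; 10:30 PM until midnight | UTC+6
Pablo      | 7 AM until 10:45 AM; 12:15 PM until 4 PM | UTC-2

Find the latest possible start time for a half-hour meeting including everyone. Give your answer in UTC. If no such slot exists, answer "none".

17:00

Zubin in UTC: 08:00-12:45, 14:45-18:00 (add 2h to convert from UTC-2).
Lila in UTC: 08:00-08:30, 09:30-11:15, 13:30-13:45, 15:30-18:00 (subtract 1h to convert from UTC+1).
Elena in UTC: 08:00-11:30, 15:00-17:30 (subtract 1h to convert from UTC+1).
Hamid in UTC: 09:45-13:30, 13:45-15:15, 16:45-18:00 (add 5h to convert from UTC-5).
Yosef in UTC: 08:00-13:15, 14:30-18:00 (add 2h to convert from UTC-2).
Luca in UTC: 08:45-14:45, 16:30-18:00 (subtract 6h to convert from UTC+6).
Pablo in UTC: 09:00-12:45, 14:15-18:00 (add 2h to convert from UTC-2).
Zubin ∩ Lila: 08:00-08:30, 09:30-11:15, 15:30-18:00.
Zubin ∩ Lila ∩ Elena: 08:00-08:30, 09:30-11:15, 15:30-17:30.
Zubin ∩ Lila ∩ Elena ∩ Hamid: 09:45-11:15, 16:45-17:30.
Zubin ∩ Lila ∩ Elena ∩ Hamid ∩ Yosef: 09:45-11:15, 16:45-17:30.
Zubin ∩ Lila ∩ Elena ∩ Hamid ∩ Yosef ∩ Luca: 09:45-11:15, 16:45-17:30.
Zubin ∩ Lila ∩ Elena ∩ Hamid ∩ Yosef ∩ Luca ∩ Pablo: 09:45-11:15, 16:45-17:30.
So the common availability across everyone is 09:45-11:15, 16:45-17:30.
The last common window of at least 30 minutes is 16:45-17:30; a 30-minute meeting can start as late as 17:00 and still end by 17:30.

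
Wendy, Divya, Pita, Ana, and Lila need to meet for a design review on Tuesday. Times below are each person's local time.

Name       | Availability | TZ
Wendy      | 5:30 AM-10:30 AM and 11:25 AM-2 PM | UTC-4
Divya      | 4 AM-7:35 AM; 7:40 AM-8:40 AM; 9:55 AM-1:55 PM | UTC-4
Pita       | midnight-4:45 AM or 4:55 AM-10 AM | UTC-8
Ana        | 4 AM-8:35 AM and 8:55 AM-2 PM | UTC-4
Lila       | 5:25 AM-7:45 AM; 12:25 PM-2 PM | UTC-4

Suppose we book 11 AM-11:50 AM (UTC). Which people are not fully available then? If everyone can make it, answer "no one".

Divya, Lila

Wendy in UTC: 09:30-14:30, 15:25-18:00 (add 4h to convert from UTC-4).
Divya in UTC: 08:00-11:35, 11:40-12:40, 13:55-17:55 (add 4h to convert from UTC-4).
Pita in UTC: 08:00-12:45, 12:55-18:00 (add 8h to convert from UTC-8).
Ana in UTC: 08:00-12:35, 12:55-18:00 (add 4h to convert from UTC-4).
Lila in UTC: 09:25-11:45, 16:25-18:00 (add 4h to convert from UTC-4).
Wendy: free for 11:00-11:50. Divya: not fully free for 11:00-11:50. Pita: free for 11:00-11:50. Ana: free for 11:00-11:50. Lila: not fully free for 11:00-11:50.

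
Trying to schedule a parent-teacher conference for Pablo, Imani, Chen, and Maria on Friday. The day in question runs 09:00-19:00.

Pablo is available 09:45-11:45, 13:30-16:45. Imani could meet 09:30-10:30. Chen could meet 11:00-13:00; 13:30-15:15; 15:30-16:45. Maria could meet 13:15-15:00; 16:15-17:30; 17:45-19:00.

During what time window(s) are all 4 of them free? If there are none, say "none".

none

Pablo ∩ Imani: 09:45-10:30.
Pablo ∩ Imani ∩ Chen: ∅.
Pablo ∩ Imani ∩ Chen ∩ Maria: ∅.
There is no time when everyone is free.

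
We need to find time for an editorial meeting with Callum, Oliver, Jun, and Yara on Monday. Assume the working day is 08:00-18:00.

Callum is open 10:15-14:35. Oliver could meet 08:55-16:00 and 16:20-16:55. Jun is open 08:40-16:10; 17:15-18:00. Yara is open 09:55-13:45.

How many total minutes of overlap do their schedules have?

Callum ∩ Oliver: 10:15-14:35.
Callum ∩ Oliver ∩ Jun: 10:15-14:35.
Callum ∩ Oliver ∩ Jun ∩ Yara: 10:15-13:45.
So the common availability across everyone is 10:15-13:45.
That's a single block of 210 minutes.

210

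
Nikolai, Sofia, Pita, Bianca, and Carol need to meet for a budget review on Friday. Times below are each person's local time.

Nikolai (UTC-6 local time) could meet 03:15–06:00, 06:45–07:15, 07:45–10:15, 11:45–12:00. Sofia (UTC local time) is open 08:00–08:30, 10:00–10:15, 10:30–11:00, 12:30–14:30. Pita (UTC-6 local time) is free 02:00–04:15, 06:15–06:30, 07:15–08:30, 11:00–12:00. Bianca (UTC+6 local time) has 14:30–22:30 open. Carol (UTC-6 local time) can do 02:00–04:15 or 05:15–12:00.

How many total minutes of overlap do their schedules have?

60

Nikolai in UTC: 09:15-12:00, 12:45-13:15, 13:45-16:15, 17:45-18:00 (add 6h to convert from UTC-6).
Sofia in UTC: 08:00-08:30, 10:00-10:15, 10:30-11:00, 12:30-14:30.
Pita in UTC: 08:00-10:15, 12:15-12:30, 13:15-14:30, 17:00-18:00 (add 6h to convert from UTC-6).
Bianca in UTC: 08:30-16:30 (subtract 6h to convert from UTC+6).
Carol in UTC: 08:00-10:15, 11:15-18:00 (add 6h to convert from UTC-6).
Nikolai ∩ Sofia: 10:00-10:15, 10:30-11:00, 12:45-13:15, 13:45-14:30.
Nikolai ∩ Sofia ∩ Pita: 10:00-10:15, 13:45-14:30.
Nikolai ∩ Sofia ∩ Pita ∩ Bianca: 10:00-10:15, 13:45-14:30.
Nikolai ∩ Sofia ∩ Pita ∩ Bianca ∩ Carol: 10:00-10:15, 13:45-14:30.
Summing the common windows: 15 + 45 = 60 minutes.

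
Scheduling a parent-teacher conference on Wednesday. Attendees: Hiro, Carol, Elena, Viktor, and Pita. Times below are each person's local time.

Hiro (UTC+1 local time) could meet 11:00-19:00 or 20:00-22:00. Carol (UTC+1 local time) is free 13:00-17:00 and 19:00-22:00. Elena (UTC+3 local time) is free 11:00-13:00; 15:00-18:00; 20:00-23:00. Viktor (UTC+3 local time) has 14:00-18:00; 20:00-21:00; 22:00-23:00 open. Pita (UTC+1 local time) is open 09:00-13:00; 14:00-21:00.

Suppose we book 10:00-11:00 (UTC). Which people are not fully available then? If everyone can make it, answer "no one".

Hiro in UTC: 10:00-18:00, 19:00-21:00 (subtract 1h to convert from UTC+1).
Carol in UTC: 12:00-16:00, 18:00-21:00 (subtract 1h to convert from UTC+1).
Elena in UTC: 08:00-10:00, 12:00-15:00, 17:00-20:00 (subtract 3h to convert from UTC+3).
Viktor in UTC: 11:00-15:00, 17:00-18:00, 19:00-20:00 (subtract 3h to convert from UTC+3).
Pita in UTC: 08:00-12:00, 13:00-20:00 (subtract 1h to convert from UTC+1).
Hiro: free for 10:00-11:00. Carol: not fully free for 10:00-11:00. Elena: not fully free for 10:00-11:00. Viktor: not fully free for 10:00-11:00. Pita: free for 10:00-11:00.

Carol, Elena, Viktor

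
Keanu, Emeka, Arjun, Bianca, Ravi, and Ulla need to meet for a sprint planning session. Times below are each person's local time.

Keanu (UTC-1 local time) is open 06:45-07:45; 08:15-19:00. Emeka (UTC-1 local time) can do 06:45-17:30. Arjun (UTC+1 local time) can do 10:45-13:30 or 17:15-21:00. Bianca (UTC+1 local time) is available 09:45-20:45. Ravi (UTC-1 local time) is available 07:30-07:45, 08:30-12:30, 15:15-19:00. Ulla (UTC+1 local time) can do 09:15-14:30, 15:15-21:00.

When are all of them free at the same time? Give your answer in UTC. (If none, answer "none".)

09:45-12:30, 16:15-18:30

Keanu in UTC: 07:45-08:45, 09:15-20:00 (add 1h to convert from UTC-1).
Emeka in UTC: 07:45-18:30 (add 1h to convert from UTC-1).
Arjun in UTC: 09:45-12:30, 16:15-20:00 (subtract 1h to convert from UTC+1).
Bianca in UTC: 08:45-19:45 (subtract 1h to convert from UTC+1).
Ravi in UTC: 08:30-08:45, 09:30-13:30, 16:15-20:00 (add 1h to convert from UTC-1).
Ulla in UTC: 08:15-13:30, 14:15-20:00 (subtract 1h to convert from UTC+1).
Keanu ∩ Emeka: 07:45-08:45, 09:15-18:30.
Keanu ∩ Emeka ∩ Arjun: 09:45-12:30, 16:15-18:30.
Keanu ∩ Emeka ∩ Arjun ∩ Bianca: 09:45-12:30, 16:15-18:30.
Keanu ∩ Emeka ∩ Arjun ∩ Bianca ∩ Ravi: 09:45-12:30, 16:15-18:30.
Keanu ∩ Emeka ∩ Arjun ∩ Bianca ∩ Ravi ∩ Ulla: 09:45-12:30, 16:15-18:30.
So the common availability across everyone is 09:45-12:30, 16:15-18:30.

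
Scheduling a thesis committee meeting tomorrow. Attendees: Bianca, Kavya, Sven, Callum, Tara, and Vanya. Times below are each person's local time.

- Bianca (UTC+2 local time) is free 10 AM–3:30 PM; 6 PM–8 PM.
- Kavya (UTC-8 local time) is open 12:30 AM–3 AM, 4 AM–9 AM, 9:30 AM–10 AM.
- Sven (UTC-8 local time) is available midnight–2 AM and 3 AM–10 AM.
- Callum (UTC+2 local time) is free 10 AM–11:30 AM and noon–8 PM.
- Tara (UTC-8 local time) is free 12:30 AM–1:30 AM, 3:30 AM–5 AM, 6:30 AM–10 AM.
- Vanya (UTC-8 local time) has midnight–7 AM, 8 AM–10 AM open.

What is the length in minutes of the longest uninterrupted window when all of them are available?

Bianca in UTC: 08:00-13:30, 16:00-18:00 (subtract 2h to convert from UTC+2).
Kavya in UTC: 08:30-11:00, 12:00-17:00, 17:30-18:00 (add 8h to convert from UTC-8).
Sven in UTC: 08:00-10:00, 11:00-18:00 (add 8h to convert from UTC-8).
Callum in UTC: 08:00-09:30, 10:00-18:00 (subtract 2h to convert from UTC+2).
Tara in UTC: 08:30-09:30, 11:30-13:00, 14:30-18:00 (add 8h to convert from UTC-8).
Vanya in UTC: 08:00-15:00, 16:00-18:00 (add 8h to convert from UTC-8).
Bianca ∩ Kavya: 08:30-11:00, 12:00-13:30, 16:00-17:00, 17:30-18:00.
Bianca ∩ Kavya ∩ Sven: 08:30-10:00, 12:00-13:30, 16:00-17:00, 17:30-18:00.
Bianca ∩ Kavya ∩ Sven ∩ Callum: 08:30-09:30, 12:00-13:30, 16:00-17:00, 17:30-18:00.
Bianca ∩ Kavya ∩ Sven ∩ Callum ∩ Tara: 08:30-09:30, 12:00-13:00, 16:00-17:00, 17:30-18:00.
Bianca ∩ Kavya ∩ Sven ∩ Callum ∩ Tara ∩ Vanya: 08:30-09:30, 12:00-13:00, 16:00-17:00, 17:30-18:00.
The longest is 08:30-09:30 at 60 minutes.

60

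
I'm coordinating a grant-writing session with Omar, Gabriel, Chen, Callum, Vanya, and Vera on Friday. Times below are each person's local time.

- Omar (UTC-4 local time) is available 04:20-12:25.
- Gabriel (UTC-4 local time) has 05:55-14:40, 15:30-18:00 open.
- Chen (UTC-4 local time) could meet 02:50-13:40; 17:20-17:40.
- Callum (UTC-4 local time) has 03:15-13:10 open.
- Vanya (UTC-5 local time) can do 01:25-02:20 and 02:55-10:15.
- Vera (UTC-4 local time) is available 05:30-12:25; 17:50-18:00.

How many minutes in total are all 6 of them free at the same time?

320

Omar in UTC: 08:20-16:25 (add 4h to convert from UTC-4).
Gabriel in UTC: 09:55-18:40, 19:30-22:00 (add 4h to convert from UTC-4).
Chen in UTC: 06:50-17:40, 21:20-21:40 (add 4h to convert from UTC-4).
Callum in UTC: 07:15-17:10 (add 4h to convert from UTC-4).
Vanya in UTC: 06:25-07:20, 07:55-15:15 (add 5h to convert from UTC-5).
Vera in UTC: 09:30-16:25, 21:50-22:00 (add 4h to convert from UTC-4).
Omar ∩ Gabriel: 09:55-16:25.
Omar ∩ Gabriel ∩ Chen: 09:55-16:25.
Omar ∩ Gabriel ∩ Chen ∩ Callum: 09:55-16:25.
Omar ∩ Gabriel ∩ Chen ∩ Callum ∩ Vanya: 09:55-15:15.
Omar ∩ Gabriel ∩ Chen ∩ Callum ∩ Vanya ∩ Vera: 09:55-15:15.
Those are the intersection windows.
That's a single block of 320 minutes.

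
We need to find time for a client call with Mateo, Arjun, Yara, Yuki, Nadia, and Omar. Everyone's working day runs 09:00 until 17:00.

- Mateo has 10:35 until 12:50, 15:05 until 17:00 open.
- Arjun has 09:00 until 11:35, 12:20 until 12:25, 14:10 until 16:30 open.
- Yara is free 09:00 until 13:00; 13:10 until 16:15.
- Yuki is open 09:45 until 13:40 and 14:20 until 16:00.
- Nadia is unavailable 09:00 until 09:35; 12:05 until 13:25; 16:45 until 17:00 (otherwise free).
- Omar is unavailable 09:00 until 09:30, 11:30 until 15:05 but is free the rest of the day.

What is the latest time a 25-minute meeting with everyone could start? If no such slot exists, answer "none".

15:35

Mateo free: 10:35-12:50, 15:05-17:00.
Arjun free: 09:00-11:35, 12:20-12:25, 14:10-16:30.
Yara free: 09:00-13:00, 13:10-16:15.
Yuki free: 09:45-13:40, 14:20-16:00.
Nadia free: 09:35-12:05, 13:25-16:45 (invert busy blocks within the working day).
Omar free: 09:30-11:30, 15:05-17:00 (invert busy blocks within the working day).
Mateo ∩ Arjun: 10:35-11:35, 12:20-12:25, 15:05-16:30.
Mateo ∩ Arjun ∩ Yara: 10:35-11:35, 12:20-12:25, 15:05-16:15.
Mateo ∩ Arjun ∩ Yara ∩ Yuki: 10:35-11:35, 12:20-12:25, 15:05-16:00.
Mateo ∩ Arjun ∩ Yara ∩ Yuki ∩ Nadia: 10:35-11:35, 15:05-16:00.
Mateo ∩ Arjun ∩ Yara ∩ Yuki ∩ Nadia ∩ Omar: 10:35-11:30, 15:05-16:00.
So the common availability across everyone is 10:35-11:30, 15:05-16:00.
The last common window of at least 25 minutes is 15:05-16:00; a 25-minute meeting can start as late as 15:35 and still end by 16:00.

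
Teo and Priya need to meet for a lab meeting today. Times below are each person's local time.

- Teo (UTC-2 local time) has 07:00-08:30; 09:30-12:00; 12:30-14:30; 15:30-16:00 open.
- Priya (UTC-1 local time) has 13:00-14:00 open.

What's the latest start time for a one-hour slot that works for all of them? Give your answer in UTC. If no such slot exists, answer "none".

Teo in UTC: 09:00-10:30, 11:30-14:00, 14:30-16:30, 17:30-18:00 (add 2h to convert from UTC-2).
Priya in UTC: 14:00-15:00 (add 1h to convert from UTC-1).
Teo ∩ Priya: 14:30-15:00.
So the common availability across everyone is 14:30-15:00.
No common window is at least 60 minutes long.

none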